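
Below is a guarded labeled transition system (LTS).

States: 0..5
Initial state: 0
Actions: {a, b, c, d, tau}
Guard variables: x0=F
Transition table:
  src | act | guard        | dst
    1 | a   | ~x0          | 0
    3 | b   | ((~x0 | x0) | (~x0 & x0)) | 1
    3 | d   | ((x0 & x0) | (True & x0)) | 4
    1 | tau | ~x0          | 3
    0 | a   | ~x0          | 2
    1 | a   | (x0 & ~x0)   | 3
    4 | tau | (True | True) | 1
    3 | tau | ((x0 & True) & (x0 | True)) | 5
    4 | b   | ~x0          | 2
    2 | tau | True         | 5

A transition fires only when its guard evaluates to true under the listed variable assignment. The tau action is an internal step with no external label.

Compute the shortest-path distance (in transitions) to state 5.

Answer: 2

Trace:
Breadth-first toward 5:
  L0 = {0}
  L1 = {2}
  L2 = {5}
5 enters at depth 2; path a·tau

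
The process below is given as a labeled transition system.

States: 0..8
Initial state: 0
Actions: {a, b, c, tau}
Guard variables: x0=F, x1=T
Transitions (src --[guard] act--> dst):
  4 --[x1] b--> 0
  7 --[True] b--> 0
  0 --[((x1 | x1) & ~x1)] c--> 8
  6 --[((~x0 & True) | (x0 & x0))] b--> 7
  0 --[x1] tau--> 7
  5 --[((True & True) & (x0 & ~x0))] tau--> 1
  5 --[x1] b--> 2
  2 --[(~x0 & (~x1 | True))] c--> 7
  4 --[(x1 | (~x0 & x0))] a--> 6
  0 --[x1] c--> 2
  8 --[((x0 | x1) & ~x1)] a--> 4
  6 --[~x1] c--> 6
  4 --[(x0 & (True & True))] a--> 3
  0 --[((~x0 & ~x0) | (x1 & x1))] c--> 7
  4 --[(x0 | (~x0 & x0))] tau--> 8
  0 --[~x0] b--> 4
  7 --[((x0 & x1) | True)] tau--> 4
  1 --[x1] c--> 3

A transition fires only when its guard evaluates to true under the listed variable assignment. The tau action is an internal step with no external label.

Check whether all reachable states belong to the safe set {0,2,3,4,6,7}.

Allowed set {0,2,3,4,6,7}
Reachable = {0,2,4,6,7}
  0: ✓
  2: ✓
  4: ✓
  6: ✓
  7: ✓

Answer: INVARIANT HOLDS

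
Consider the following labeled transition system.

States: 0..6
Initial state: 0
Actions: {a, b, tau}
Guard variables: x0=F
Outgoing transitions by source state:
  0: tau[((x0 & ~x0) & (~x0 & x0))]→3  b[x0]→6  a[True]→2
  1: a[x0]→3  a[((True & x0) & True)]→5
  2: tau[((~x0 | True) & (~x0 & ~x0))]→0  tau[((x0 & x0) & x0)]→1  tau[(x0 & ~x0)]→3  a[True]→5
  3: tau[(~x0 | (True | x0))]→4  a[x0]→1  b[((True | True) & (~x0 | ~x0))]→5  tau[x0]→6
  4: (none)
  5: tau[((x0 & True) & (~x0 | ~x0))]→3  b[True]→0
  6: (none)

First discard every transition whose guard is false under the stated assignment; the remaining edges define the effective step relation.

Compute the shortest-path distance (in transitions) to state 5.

Breadth-first toward 5:
  Layer 0: {0}
  Layer 1: {2}
  Layer 2: {5}
depth(5)=2, e.g. a·a

Answer: 2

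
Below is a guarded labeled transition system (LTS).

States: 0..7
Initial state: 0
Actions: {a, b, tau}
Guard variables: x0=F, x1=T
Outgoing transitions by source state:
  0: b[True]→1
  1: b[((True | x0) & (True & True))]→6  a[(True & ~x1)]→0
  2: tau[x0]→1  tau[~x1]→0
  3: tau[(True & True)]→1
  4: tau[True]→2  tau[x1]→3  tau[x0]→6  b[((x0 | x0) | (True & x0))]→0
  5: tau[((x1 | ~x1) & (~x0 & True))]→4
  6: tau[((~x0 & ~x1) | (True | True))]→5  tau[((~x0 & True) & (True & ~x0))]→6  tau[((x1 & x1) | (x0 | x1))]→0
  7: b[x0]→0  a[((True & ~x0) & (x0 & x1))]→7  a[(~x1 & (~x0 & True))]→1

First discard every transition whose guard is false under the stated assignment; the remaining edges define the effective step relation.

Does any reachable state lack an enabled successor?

Reachable = {0,1,2,3,4,5,6}
  0: b→1  [1 exit(s)]
  1: b→6  [1 exit(s)]
  2: ∅  [STUCK]
  3: tau→1  [1 exit(s)]
  4: tau→2  tau→3  [2 exit(s)]
  5: tau→4  [1 exit(s)]
  6: tau→0  tau→5  tau→6  [3 exit(s)]
trace reaching 2: b·b·tau·tau·tau

Answer: DEADLOCK at state 2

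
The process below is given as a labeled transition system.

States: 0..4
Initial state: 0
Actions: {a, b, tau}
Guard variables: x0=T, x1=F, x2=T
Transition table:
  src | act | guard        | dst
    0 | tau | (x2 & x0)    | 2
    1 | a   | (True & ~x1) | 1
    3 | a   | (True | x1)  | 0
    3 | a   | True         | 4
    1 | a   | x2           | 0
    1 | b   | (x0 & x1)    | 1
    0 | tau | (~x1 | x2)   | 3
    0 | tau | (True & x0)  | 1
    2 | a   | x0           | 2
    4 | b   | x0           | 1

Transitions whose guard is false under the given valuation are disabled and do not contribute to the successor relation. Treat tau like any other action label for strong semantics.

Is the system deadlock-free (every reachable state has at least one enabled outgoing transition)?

Reach set: {0,1,2,3,4}
  0: tau→1  tau→2  tau→3  [3 exit(s)]
  1: a→0  a→1  [2 exit(s)]
  2: a→2  [1 exit(s)]
  3: a→0  a→4  [2 exit(s)]
  4: b→1  [1 exit(s)]

Answer: DEADLOCK-FREE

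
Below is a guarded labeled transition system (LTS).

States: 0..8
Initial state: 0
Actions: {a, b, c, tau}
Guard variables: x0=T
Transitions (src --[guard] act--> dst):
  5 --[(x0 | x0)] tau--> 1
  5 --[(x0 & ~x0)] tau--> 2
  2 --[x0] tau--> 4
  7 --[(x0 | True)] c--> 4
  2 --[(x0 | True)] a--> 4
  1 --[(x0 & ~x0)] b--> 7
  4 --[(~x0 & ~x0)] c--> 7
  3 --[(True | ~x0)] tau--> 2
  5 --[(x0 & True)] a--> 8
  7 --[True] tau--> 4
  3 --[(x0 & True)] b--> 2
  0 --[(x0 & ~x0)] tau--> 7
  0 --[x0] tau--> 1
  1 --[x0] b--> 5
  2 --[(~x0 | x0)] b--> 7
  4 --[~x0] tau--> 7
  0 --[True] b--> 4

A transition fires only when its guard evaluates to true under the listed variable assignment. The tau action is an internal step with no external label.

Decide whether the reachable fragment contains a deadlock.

Answer: DEADLOCK at state 4

Analysis:
R = {0,1,4,5,8}
  0: b→4  tau→1  [2 out]
  1: b→5  [1 out]
  4: ∅  [deadlock]
  5: a→8  tau→1  [2 out]
  8: ∅  [deadlock]
trace reaching 4: b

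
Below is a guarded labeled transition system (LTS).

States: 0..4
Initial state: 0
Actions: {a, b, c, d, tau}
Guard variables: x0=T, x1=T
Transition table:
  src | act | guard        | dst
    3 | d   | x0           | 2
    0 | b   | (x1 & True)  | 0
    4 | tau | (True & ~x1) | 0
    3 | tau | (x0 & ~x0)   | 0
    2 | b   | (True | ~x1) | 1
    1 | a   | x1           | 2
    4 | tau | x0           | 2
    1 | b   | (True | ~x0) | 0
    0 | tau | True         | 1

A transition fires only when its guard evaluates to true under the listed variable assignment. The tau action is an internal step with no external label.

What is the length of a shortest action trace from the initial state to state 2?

Answer: 2

Trace:
BFS to 2:
  depth 0: {0}
  depth 1: {1}
  depth 2: {2}
first hit 2 at d=2 via tau·a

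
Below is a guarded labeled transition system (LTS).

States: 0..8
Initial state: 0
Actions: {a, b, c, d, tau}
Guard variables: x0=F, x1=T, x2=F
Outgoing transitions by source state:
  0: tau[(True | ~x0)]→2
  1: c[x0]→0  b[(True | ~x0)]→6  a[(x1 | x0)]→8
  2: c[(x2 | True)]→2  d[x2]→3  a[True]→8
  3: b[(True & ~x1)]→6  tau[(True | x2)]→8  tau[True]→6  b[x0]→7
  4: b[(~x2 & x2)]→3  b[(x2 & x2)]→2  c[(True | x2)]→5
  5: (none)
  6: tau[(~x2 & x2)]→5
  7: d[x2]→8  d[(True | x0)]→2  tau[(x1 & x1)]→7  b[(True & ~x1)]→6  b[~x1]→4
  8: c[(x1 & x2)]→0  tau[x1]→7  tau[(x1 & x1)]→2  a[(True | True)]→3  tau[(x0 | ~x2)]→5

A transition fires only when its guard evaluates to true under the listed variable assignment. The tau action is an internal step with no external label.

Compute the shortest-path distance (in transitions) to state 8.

Answer: 2

Trace:
BFS to 8:
  Layer 0: {0}
  Layer 1: {2}
  Layer 2: {8}
8 enters at depth 2; path tau·a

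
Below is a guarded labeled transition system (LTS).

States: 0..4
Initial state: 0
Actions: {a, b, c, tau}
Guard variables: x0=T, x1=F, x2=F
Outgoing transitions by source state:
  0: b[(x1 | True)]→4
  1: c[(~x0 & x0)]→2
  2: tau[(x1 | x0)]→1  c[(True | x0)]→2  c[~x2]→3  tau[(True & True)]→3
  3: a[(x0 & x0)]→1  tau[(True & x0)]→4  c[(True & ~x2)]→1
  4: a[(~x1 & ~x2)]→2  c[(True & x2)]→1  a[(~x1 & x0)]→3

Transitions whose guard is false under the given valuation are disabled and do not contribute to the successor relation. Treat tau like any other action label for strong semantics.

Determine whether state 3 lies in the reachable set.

Guard filter leaves 10 enabled edge(s).
Layer 0: {0}
Layer 1: {4}  total {0,4}
Layer 2: {2,3}  total {0,2,3,4}
Layer 3: {1}  total {0,1,2,3,4}
R = {0,1,2,3,4}
Path to 3: b·a

Answer: REACHABLE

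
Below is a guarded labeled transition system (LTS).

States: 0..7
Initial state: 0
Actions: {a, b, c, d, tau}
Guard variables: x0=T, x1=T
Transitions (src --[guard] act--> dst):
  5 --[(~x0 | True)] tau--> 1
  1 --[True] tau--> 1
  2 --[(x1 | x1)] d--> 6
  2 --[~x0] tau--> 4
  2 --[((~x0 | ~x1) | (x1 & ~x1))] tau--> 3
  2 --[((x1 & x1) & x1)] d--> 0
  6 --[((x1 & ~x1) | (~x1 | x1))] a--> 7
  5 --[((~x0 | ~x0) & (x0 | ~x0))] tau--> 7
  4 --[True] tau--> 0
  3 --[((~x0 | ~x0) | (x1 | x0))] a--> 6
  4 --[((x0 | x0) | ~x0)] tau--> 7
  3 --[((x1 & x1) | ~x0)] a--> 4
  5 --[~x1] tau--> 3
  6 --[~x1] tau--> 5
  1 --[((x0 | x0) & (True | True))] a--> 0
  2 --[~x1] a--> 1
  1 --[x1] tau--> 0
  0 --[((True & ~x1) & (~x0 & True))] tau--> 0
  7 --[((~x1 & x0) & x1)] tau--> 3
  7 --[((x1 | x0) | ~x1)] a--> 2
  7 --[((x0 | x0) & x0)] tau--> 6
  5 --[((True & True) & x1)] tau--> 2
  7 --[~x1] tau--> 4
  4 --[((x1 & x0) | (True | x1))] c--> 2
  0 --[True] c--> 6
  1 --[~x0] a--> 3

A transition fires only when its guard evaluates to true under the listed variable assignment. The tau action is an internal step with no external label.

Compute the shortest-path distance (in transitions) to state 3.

Layered search for 3:
  Layer 0: {0}
  Layer 1: {6}
  Layer 2: {7}
  Layer 3: {2}
3 never appears.

Answer: UNREACHABLE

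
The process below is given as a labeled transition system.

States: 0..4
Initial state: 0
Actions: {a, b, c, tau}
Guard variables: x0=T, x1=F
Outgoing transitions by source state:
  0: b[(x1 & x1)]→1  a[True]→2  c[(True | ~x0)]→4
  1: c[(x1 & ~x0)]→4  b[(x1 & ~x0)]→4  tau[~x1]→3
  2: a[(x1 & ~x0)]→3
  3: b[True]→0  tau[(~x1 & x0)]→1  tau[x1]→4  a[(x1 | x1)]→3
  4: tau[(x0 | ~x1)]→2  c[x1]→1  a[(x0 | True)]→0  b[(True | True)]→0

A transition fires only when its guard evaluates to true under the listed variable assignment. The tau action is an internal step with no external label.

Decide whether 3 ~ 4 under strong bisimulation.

Compute ~ classes (split until stable):
  round 0: {{0,1,2,3,4}}
  round 1: {{0},{1},{2},{3},{4}}
5 equivalence class(es) (converged in 2)
class of 3: {3}; class of 4: {4}

Answer: NOT BISIMILAR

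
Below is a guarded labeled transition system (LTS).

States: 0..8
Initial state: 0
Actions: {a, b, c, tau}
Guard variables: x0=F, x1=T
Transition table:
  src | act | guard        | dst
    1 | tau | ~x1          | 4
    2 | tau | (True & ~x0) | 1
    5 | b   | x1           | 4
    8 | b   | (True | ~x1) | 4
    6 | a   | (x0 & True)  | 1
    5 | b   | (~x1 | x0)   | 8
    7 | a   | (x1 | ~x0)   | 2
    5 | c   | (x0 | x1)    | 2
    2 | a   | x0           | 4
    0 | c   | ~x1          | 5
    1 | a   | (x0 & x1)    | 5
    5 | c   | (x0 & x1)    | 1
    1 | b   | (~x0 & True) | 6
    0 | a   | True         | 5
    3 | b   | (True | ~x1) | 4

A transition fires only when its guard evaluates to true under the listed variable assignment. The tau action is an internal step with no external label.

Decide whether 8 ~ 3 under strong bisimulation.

Bisimulation quotient by refinement:
  round 0: {{0,1,2,3,4,5,6,7,8}}
  round 1: {{0,7},{1,3,8},{2},{4,6},{5}}
  round 2: {{0},{1,3,8},{2},{4,6},{5},{7}}
6 equivalence class(es) (converged in 3)
class of 8: {1,3,8}; class of 3: {1,3,8}

Answer: BISIMILAR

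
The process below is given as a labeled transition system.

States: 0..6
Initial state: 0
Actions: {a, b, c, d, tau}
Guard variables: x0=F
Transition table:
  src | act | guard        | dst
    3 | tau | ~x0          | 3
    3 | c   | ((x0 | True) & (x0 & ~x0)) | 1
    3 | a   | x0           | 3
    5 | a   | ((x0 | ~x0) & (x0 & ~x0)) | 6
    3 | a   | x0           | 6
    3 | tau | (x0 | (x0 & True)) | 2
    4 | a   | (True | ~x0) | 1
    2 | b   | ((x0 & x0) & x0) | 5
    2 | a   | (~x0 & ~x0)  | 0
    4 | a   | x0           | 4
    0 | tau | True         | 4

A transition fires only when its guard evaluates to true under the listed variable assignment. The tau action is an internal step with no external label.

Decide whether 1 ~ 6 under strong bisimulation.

Answer: BISIMILAR

Working:
Refine partition for ~:
  π0 = {{0,1,2,3,4,5,6}}
  π1 = {{0,3},{1,5,6},{2,4}}
  π2 = {{0},{1,5,6},{2},{3},{4}}
Fixed point at round 3; 5 class(es).
[1]={1,5,6}  [6]={1,5,6}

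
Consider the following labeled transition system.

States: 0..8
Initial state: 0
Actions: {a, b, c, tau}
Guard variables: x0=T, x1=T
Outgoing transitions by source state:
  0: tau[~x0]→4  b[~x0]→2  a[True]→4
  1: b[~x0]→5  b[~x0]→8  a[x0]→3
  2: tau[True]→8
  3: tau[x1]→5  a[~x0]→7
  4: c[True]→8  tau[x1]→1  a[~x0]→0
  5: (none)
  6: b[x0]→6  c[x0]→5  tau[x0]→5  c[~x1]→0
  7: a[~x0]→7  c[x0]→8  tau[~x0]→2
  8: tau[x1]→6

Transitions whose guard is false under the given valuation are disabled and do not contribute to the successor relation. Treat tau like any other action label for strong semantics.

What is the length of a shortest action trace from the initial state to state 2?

BFS to 2:
  depth 0: {0}
  depth 1: {4}
  depth 2: {1,8}
  depth 3: {3,6}
  depth 4: {5}
2 never appears.

Answer: UNREACHABLE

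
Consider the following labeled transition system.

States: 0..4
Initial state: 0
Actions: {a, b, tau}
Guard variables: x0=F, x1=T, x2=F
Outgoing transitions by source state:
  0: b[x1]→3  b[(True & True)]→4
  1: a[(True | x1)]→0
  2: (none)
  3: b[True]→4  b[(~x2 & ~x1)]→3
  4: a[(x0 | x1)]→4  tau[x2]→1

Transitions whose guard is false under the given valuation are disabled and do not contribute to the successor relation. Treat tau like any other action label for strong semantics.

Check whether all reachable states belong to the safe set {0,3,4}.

Answer: INVARIANT HOLDS

Working:
Inv-set: {0,3,4}
R = {0,3,4}
  0: ok
  3: ok
  4: ok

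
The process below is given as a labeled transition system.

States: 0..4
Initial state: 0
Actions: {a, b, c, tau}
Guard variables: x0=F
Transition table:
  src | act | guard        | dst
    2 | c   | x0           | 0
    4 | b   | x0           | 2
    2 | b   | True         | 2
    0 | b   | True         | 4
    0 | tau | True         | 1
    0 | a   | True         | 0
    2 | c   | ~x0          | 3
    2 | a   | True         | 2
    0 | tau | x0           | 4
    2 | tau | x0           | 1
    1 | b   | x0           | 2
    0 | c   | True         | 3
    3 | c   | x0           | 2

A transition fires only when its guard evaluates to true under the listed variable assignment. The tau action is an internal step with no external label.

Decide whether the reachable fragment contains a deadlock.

Reach set: {0,1,3,4}
  0: a→0  b→4  c→3  tau→1  [deg 4]
  1: ∅  [STUCK]
  3: ∅  [STUCK]
  4: ∅  [STUCK]
trace reaching 1: tau

Answer: DEADLOCK at state 1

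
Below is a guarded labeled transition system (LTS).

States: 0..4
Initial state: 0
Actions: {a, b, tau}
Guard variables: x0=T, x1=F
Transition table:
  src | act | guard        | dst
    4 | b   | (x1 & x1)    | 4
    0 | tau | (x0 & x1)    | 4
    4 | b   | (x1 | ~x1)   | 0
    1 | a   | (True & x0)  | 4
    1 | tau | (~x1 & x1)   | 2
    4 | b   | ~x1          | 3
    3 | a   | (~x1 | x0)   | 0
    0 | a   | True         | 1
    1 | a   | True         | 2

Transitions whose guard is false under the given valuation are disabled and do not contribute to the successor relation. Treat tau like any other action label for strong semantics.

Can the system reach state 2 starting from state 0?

Answer: REACHABLE

Working:
Guard filter leaves 6 enabled edge(s).
depth 0: {0}
depth 1: {1}  now seen {0,1}
depth 2: {2,4}  now seen {0,1,2,4}
depth 3: {3}  now seen {0,1,2,3,4}
Reach set: {0,1,2,3,4}
trace reaching 2: a·a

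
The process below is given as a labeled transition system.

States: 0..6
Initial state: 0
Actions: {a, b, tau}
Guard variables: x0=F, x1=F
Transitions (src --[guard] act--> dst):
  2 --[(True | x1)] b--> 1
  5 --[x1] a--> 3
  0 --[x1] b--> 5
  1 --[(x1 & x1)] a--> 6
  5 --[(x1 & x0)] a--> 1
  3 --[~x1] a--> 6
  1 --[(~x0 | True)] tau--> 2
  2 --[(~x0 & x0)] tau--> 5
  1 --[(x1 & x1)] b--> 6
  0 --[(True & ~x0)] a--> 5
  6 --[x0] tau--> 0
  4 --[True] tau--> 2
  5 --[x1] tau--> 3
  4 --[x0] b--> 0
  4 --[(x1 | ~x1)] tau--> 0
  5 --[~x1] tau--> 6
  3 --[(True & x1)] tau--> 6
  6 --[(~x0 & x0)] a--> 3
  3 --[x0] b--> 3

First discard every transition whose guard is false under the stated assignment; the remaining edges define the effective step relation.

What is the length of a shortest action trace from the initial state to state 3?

Breadth-first toward 3:
  depth 0: {0}
  depth 1: {5}
  depth 2: {6}
3 never appears.

Answer: UNREACHABLE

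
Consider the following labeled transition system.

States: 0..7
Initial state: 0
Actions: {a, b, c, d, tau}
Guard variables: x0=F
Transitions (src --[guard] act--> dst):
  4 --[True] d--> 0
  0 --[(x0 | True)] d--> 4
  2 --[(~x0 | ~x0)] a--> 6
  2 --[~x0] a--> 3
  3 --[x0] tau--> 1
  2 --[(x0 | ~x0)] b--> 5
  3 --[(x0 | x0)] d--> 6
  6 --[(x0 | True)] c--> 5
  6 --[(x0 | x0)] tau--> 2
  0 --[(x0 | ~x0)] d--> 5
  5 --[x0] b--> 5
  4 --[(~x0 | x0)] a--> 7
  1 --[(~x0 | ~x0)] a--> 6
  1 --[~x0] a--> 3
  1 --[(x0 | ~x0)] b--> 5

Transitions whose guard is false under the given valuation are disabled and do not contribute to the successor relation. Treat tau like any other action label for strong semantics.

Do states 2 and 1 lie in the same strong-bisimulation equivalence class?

Refine partition for ~:
  round 0: {{0,1,2,3,4,5,6,7}}
  round 1: {{0},{1,2},{3,5,7},{4},{6}}
Fixed point at round 2; 5 class(es).
2∈{1,2}, 1∈{1,2}

Answer: BISIMILAR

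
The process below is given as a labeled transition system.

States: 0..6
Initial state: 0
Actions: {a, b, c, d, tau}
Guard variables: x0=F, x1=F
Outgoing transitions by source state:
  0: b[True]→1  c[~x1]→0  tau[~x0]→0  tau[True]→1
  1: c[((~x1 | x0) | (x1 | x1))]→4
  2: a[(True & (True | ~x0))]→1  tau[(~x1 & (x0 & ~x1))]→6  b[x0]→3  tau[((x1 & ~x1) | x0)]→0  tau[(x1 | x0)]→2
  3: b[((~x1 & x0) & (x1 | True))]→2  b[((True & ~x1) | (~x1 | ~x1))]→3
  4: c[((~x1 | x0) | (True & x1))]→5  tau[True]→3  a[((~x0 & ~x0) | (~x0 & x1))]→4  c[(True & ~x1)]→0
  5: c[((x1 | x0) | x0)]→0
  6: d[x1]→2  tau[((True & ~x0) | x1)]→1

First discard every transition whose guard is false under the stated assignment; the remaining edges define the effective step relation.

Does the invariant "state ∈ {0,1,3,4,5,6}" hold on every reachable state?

Inv-set: {0,1,3,4,5,6}
Reach set: {0,1,3,4,5}
  0: safe
  1: safe
  3: safe
  4: safe
  5: safe

Answer: INVARIANT HOLDS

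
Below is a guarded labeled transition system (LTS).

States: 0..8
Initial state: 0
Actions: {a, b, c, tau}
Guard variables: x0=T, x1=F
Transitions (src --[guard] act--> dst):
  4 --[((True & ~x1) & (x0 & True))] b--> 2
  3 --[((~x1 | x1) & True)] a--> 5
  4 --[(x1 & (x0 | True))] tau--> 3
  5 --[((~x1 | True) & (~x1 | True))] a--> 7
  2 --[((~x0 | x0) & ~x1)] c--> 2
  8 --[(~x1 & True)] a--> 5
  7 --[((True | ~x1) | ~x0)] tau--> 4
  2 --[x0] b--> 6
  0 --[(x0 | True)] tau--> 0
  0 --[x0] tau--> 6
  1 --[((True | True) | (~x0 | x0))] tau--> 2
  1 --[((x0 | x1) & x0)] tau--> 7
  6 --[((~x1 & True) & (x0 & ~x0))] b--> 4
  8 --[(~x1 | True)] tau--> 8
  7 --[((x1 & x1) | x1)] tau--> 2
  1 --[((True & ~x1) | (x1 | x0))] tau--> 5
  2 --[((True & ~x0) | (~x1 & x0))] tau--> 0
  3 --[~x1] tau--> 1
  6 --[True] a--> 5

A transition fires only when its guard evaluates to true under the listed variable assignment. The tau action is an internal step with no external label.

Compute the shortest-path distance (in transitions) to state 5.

Answer: 2

Working:
BFS to 5:
  Layer 0: {0}
  Layer 1: {6}
  Layer 2: {5}
first hit 5 at d=2 via tau·a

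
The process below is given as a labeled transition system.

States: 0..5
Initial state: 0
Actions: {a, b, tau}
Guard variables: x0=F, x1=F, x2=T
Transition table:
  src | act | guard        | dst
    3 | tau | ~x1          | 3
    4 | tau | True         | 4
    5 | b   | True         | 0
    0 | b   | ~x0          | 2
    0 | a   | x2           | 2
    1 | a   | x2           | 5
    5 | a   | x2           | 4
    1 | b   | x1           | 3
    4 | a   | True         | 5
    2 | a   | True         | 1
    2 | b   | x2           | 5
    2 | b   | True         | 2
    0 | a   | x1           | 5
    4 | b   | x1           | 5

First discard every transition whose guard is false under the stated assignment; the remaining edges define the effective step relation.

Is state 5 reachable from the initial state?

Answer: REACHABLE

Trace:
After dropping false guards: 11 live edges.
depth 0: {0}
depth 1: {2}  total {0,2}
depth 2: {1,5}  total {0,1,2,5}
depth 3: {4}  total {0,1,2,4,5}
R = {0,1,2,4,5}
trace reaching 5: b·b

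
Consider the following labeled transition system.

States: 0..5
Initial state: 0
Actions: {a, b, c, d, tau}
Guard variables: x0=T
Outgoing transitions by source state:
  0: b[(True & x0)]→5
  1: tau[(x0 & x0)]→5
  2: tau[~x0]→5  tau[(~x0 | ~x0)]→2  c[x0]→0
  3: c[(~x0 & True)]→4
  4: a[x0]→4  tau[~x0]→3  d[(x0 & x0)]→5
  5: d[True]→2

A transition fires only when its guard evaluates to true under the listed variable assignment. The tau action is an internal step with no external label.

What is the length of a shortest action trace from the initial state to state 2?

Answer: 2

Working:
Layered search for 2:
  depth 0: {0}
  depth 1: {5}
  depth 2: {2}
depth(2)=2, e.g. b·d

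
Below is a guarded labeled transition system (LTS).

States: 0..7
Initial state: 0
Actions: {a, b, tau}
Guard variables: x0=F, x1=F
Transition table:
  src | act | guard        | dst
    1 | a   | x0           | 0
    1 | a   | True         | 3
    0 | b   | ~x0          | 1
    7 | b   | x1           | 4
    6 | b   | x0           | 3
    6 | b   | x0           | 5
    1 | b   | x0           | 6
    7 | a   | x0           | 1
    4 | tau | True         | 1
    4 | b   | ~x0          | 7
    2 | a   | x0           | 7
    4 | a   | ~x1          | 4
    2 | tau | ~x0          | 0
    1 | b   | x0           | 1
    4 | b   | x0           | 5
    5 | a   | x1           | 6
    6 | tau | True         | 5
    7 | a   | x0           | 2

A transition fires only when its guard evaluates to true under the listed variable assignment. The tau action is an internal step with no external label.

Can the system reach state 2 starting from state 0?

Answer: UNREACHABLE

Analysis:
Guard filter leaves 7 enabled edge(s).
L0 = {0}
L1 = {1}  total {0,1}
L2 = {3}  total {0,1,3}
Reach set: {0,1,3}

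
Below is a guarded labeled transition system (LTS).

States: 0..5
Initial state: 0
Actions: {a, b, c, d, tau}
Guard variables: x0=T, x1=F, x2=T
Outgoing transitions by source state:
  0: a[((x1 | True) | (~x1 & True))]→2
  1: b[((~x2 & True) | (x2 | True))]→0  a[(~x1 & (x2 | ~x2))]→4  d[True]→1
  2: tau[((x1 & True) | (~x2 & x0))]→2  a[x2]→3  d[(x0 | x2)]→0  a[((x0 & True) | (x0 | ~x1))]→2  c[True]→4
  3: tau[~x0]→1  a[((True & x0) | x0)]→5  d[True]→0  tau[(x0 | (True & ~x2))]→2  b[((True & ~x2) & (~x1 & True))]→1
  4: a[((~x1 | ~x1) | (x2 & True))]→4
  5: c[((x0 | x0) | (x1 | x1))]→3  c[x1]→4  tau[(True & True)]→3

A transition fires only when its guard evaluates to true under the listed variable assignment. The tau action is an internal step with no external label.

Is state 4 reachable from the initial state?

Guard filter leaves 14 enabled edge(s).
L0 = {0}
L1 = {2}  cumulative {0,2}
L2 = {3,4}  cumulative {0,2,3,4}
L3 = {5}  cumulative {0,2,3,4,5}
Reachable = {0,2,3,4,5}
trace reaching 4: a·c

Answer: REACHABLE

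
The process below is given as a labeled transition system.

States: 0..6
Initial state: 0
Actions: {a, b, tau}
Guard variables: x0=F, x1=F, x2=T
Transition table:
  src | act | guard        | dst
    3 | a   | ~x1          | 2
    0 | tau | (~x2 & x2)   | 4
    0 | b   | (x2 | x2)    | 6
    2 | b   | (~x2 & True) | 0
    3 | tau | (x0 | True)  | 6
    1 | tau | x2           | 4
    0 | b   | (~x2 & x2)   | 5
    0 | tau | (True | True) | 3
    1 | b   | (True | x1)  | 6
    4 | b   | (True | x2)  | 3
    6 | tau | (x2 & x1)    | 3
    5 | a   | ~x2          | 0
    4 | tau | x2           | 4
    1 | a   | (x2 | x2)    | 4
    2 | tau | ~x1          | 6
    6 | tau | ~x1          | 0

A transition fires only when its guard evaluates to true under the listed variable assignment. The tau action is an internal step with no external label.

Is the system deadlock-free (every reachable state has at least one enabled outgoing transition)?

Answer: DEADLOCK-FREE

Trace:
Reachable = {0,2,3,6}
  0: b→6  tau→3  [2 exit(s)]
  2: tau→6  [1 exit(s)]
  3: a→2  tau→6  [2 exit(s)]
  6: tau→0  [1 exit(s)]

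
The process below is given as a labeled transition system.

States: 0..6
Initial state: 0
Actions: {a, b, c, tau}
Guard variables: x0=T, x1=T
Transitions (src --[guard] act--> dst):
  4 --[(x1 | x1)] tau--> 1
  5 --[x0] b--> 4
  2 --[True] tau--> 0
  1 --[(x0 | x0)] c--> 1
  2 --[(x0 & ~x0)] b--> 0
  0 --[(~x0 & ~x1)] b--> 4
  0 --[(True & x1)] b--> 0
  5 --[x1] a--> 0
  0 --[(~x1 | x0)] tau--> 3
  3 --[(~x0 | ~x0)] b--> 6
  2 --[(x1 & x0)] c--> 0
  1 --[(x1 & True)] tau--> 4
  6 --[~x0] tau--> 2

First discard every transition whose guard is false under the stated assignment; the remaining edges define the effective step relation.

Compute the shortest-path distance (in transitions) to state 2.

Layered search for 2:
  depth 0: {0}
  depth 1: {3}
2 never appears.

Answer: UNREACHABLE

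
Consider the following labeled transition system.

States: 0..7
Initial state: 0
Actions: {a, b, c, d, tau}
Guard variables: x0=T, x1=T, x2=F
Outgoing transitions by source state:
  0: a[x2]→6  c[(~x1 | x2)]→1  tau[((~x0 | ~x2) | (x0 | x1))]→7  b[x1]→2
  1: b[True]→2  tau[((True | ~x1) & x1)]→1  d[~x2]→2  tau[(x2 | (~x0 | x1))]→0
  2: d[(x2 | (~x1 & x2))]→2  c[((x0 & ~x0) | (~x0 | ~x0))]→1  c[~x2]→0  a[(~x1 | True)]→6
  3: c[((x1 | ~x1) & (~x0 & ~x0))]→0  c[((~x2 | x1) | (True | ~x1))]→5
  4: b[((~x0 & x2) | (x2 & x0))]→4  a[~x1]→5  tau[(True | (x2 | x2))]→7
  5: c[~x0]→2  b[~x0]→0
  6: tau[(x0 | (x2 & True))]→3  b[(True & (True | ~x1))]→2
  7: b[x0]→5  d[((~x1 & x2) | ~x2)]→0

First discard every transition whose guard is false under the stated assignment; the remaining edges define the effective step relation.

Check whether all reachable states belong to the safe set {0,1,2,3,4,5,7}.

Answer: INVARIANT VIOLATED at state 6

Trace:
Safe = {0,1,2,3,4,5,7}
Reachable = {0,2,3,5,6,7}
  0: ok
  2: ok
  3: ok
  5: ok
  6: ✗ unsafe
  7: ok
witness against invariant: b·a → 6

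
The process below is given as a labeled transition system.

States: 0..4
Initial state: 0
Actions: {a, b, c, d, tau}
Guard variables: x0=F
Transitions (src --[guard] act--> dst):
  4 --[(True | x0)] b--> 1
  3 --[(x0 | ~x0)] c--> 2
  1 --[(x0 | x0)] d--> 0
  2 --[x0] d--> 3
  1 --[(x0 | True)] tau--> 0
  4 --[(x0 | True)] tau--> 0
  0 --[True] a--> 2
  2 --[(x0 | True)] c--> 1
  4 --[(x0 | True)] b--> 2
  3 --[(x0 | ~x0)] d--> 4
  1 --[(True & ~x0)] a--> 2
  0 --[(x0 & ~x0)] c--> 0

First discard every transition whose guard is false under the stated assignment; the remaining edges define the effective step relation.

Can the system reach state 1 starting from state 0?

After dropping false guards: 9 live edges.
L0 = {0}
L1 = {2}  cumulative {0,2}
L2 = {1}  cumulative {0,1,2}
Reach set: {0,1,2}
Path to 1: a·c

Answer: REACHABLE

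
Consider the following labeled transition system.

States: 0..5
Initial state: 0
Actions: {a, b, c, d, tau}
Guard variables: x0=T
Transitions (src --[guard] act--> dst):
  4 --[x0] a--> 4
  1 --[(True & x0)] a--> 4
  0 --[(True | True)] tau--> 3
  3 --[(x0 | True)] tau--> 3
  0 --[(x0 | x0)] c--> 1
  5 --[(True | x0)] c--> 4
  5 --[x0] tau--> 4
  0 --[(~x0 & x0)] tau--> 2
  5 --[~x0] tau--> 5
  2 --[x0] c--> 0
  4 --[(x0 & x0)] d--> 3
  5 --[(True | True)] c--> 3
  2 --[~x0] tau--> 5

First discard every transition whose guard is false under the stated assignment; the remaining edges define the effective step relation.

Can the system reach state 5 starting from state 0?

10 transition(s) survive guard evaluation.
depth 0: {0}
depth 1: {1,3}  now seen {0,1,3}
depth 2: {4}  now seen {0,1,3,4}
R = {0,1,3,4}

Answer: UNREACHABLE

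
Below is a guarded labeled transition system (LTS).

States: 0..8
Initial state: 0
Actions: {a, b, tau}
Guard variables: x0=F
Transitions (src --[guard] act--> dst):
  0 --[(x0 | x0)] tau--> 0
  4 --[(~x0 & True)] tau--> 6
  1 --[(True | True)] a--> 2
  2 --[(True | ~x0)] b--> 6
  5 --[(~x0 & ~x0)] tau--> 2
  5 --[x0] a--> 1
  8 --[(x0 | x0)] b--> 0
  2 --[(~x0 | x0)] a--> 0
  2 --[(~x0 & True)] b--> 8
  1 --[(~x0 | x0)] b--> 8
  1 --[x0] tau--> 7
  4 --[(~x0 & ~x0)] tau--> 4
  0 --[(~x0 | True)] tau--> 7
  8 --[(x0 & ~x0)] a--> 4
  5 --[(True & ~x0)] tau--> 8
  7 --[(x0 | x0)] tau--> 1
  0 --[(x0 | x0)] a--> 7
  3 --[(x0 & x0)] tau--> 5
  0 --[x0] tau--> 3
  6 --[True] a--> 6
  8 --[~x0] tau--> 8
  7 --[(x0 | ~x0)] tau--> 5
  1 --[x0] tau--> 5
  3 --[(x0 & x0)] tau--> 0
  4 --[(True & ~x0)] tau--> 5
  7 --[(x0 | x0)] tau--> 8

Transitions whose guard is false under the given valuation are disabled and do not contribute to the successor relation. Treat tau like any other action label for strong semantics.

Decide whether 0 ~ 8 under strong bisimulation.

Answer: NOT BISIMILAR

Analysis:
Bisimulation quotient by refinement:
  π0 = {{0,1,2,3,4,5,6,7,8}}
  π1 = {{0,4,5,7,8},{1,2},{3},{6}}
  π2 = {{0,7,8},{1},{2},{3},{4},{5},{6}}
  π3 = {{0,8},{1},{2},{3},{4},{5},{6},{7}}
  π4 = {{0},{1},{2},{3},{4},{5},{6},{7},{8}}
9 equivalence class(es) (converged in 5)
[0]={0}  [8]={8}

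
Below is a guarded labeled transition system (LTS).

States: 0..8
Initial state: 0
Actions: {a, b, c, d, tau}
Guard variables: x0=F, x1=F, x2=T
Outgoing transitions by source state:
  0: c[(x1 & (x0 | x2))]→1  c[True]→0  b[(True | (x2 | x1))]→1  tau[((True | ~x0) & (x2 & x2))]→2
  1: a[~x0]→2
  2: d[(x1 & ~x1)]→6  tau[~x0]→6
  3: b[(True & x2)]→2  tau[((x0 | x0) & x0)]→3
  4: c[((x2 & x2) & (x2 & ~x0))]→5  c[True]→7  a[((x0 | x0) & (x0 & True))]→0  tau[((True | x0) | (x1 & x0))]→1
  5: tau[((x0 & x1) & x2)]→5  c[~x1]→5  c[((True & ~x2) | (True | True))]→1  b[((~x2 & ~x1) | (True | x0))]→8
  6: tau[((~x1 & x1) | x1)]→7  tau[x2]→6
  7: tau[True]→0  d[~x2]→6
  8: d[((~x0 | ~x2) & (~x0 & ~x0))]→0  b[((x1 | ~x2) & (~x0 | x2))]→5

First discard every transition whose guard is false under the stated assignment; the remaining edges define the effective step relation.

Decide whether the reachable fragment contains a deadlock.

R = {0,1,2,6}
  0: b→1  c→0  tau→2  [deg 3]
  1: a→2  [deg 1]
  2: tau→6  [deg 1]
  6: tau→6  [deg 1]

Answer: DEADLOCK-FREE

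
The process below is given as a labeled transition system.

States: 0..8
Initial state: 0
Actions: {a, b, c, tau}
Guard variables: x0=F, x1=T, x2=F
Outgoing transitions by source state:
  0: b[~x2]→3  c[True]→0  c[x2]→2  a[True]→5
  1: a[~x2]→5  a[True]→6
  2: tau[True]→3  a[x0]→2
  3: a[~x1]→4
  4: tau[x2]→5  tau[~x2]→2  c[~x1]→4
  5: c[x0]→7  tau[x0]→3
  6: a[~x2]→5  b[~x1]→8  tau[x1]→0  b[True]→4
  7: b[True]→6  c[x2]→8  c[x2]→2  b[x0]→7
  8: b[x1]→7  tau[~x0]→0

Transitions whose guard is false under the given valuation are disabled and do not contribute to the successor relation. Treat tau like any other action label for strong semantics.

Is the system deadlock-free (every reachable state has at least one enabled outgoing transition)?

Answer: DEADLOCK at state 3

Analysis:
R = {0,3,5}
  0: a→5  b→3  c→0  [deg 3]
  3: ∅  [no exit]
  5: ∅  [no exit]
witness 3: b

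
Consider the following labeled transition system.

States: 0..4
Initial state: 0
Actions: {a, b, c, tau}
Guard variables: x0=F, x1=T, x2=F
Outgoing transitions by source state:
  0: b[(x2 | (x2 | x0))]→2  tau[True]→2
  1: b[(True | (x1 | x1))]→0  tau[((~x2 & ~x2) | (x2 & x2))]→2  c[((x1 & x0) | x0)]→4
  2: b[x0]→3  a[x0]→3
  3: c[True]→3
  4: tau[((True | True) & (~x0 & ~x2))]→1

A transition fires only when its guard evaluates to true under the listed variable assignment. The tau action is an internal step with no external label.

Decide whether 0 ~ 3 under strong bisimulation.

Bisimulation quotient by refinement:
  round 0: {{0,1,2,3,4}}
  round 1: {{0,4},{1},{2},{3}}
  round 2: {{0},{1},{2},{3},{4}}
stable after 3 split(s): 5 block(s)
[0]={0}  [3]={3}

Answer: NOT BISIMILAR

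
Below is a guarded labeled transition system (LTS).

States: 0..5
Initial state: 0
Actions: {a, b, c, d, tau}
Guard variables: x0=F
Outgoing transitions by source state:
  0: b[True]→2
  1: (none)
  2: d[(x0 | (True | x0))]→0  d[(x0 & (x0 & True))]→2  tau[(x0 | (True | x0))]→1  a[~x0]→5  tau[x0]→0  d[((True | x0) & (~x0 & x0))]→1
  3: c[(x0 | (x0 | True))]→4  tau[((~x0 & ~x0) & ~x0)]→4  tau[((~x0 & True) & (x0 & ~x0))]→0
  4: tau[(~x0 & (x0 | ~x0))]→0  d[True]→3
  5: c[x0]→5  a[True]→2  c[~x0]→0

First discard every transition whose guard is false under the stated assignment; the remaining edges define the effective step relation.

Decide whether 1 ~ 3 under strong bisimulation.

Refine partition for ~:
  P[0] = {{0,1,2,3,4,5}}
  P[1] = {{0},{1},{2},{3},{4},{5}}
Fixed point at round 2; 6 class(es).
1∈{1}, 3∈{3}

Answer: NOT BISIMILAR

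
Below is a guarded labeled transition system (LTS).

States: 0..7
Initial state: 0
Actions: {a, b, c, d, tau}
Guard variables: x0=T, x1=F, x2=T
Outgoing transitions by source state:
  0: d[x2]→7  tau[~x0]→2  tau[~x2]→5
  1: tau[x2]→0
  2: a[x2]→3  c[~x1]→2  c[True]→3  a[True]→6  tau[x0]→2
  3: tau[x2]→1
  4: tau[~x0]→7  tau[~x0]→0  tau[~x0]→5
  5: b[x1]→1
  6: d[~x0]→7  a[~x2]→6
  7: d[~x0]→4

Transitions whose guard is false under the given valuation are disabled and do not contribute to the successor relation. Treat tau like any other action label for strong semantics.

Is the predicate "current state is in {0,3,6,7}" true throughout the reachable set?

Answer: INVARIANT HOLDS

Analysis:
Inv-set: {0,3,6,7}
R = {0,7}
  0: safe
  7: safe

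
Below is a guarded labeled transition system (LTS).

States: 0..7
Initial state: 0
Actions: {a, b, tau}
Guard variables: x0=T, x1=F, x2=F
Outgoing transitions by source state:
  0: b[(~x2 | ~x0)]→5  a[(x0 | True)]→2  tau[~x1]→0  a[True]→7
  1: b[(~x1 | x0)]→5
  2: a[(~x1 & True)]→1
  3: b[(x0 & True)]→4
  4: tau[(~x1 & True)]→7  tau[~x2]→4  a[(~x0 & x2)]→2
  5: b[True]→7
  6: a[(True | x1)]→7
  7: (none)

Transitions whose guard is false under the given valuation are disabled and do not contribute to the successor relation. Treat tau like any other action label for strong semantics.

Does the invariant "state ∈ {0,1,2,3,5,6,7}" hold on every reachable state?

Answer: INVARIANT HOLDS

Analysis:
Inv-set: {0,1,2,3,5,6,7}
Reachable = {0,1,2,5,7}
  0: safe
  1: safe
  2: safe
  5: safe
  7: safe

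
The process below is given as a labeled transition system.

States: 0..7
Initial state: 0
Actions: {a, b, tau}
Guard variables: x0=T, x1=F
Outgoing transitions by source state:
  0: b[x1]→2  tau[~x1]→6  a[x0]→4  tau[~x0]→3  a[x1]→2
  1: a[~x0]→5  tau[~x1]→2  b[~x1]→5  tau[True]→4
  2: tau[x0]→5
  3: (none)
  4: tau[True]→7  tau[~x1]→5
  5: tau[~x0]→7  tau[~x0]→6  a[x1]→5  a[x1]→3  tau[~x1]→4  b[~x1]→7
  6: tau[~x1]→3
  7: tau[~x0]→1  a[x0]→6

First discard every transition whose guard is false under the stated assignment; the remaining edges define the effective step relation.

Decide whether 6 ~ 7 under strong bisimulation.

Answer: NOT BISIMILAR

Trace:
Refine partition for ~:
  round 0: {{0,1,2,3,4,5,6,7}}
  round 1: {{0},{1,5},{2,4,6},{3},{7}}
  round 2: {{0},{1},{2},{3},{4},{5},{6},{7}}
Fixed point at round 3; 8 class(es).
[6]={6}  [7]={7}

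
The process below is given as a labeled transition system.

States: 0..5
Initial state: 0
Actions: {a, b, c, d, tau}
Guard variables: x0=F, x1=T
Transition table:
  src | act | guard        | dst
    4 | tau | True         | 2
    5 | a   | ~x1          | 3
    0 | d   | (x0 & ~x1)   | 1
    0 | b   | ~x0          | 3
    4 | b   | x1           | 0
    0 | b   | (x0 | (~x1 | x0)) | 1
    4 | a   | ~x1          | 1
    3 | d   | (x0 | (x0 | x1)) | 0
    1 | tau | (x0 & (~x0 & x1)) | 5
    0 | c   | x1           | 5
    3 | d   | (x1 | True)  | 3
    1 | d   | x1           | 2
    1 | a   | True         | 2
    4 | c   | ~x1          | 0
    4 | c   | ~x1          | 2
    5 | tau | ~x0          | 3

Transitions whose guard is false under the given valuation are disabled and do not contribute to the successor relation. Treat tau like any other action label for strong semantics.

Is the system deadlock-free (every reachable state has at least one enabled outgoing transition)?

R = {0,3,5}
  0: b→3  c→5  [deg 2]
  3: d→0  d→3  [deg 2]
  5: tau→3  [deg 1]

Answer: DEADLOCK-FREE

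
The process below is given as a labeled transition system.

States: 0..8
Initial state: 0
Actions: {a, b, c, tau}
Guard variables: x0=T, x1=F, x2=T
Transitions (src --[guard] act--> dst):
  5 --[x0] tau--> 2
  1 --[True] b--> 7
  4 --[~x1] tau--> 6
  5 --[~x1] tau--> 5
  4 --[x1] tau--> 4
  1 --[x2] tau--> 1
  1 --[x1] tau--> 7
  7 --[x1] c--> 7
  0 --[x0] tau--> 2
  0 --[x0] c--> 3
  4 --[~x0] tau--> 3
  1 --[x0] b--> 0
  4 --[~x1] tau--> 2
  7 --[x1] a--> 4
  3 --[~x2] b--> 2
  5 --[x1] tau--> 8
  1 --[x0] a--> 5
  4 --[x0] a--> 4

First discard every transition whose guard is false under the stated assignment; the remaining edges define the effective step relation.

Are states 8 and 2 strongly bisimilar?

Answer: BISIMILAR

Analysis:
Refine partition for ~:
  π0 = {{0,1,2,3,4,5,6,7,8}}
  π1 = {{0},{1},{2,3,6,7,8},{4},{5}}
5 equivalence class(es) (converged in 2)
[8]={2,3,6,7,8}  [2]={2,3,6,7,8}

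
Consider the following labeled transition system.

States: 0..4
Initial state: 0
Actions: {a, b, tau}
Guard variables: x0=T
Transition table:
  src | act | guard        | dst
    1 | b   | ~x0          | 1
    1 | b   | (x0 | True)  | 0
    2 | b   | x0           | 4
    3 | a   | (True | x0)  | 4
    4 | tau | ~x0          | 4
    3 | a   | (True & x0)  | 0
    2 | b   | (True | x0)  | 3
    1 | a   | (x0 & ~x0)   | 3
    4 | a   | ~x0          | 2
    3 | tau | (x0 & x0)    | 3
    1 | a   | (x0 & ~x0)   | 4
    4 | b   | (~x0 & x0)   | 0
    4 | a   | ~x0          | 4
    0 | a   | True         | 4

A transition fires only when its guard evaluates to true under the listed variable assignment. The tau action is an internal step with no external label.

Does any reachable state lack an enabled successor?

Answer: DEADLOCK at state 4

Trace:
R = {0,4}
  0: a→4  [1 out]
  4: ∅  [no exit]
Path to 4: a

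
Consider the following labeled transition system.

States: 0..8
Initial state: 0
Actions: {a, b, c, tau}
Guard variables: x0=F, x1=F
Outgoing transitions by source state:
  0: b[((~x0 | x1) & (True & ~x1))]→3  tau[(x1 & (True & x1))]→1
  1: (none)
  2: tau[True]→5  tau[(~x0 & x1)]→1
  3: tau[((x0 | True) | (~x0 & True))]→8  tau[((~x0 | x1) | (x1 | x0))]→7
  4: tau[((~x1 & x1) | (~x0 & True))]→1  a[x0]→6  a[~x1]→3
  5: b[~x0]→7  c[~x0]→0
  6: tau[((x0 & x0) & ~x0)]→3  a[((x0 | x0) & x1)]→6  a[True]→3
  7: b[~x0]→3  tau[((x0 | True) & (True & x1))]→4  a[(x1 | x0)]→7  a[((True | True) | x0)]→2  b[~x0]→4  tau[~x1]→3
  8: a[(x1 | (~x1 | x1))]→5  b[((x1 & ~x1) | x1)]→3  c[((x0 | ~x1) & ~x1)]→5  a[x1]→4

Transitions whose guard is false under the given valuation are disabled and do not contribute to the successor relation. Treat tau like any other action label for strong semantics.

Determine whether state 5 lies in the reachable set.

15 transition(s) survive guard evaluation.
L0 = {0}
L1 = {3}  now seen {0,3}
L2 = {7,8}  now seen {0,3,7,8}
L3 = {2,4,5}  now seen {0,2,3,4,5,7,8}
L4 = {1}  now seen {0,1,2,3,4,5,7,8}
Reachable = {0,1,2,3,4,5,7,8}
trace reaching 5: b·tau·a

Answer: REACHABLE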